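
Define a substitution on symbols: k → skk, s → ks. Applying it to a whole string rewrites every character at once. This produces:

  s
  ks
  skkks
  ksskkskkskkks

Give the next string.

Rewriting the 13 symbols of ksskkskkskkks one by one yields skk ks ks skk skk ks skk skk ks skk skk skk ks; concatenated:

skkksksskkskkksskkskkksskkskkskkks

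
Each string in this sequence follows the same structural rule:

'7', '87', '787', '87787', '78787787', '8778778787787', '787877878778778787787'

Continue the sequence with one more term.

8778778787787787877878778778787787

From term 3 onward, concatenate the second-to-last term with the last: 7·87 = 787, 87·787 = 87787, …
Continuing: 8778778787787 · 787877878778778787787 gives term 8.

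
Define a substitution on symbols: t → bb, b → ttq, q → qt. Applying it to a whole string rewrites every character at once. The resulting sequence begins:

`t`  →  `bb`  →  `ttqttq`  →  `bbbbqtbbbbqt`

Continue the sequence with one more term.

ttqttqttqttqqtbbttqttqttqttqqtbb

Apply φ to bbbbqtbbbbqt symbol by symbol: b→ttq, b→ttq, b→ttq, b→ttq, q→qt, t→bb, b→ttq, b→ttq, b→ttq, b→ttq, q→qt, t→bb; joined: ttq ttq ttq ttq qt bb ttq ttq ttq ttq qt bb.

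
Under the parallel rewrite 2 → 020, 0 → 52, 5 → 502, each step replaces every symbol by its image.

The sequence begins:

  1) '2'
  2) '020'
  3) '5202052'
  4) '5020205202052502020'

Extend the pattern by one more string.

5025202052020525020205202052502020502520205202052

Applying the rule to each of the 19 symbols of 5020205202052502020 gives the pieces 502 52 020 52 020 52 502 020 52 020 52 502 020 502 52 020 52 020 52, which concatenate to the answer.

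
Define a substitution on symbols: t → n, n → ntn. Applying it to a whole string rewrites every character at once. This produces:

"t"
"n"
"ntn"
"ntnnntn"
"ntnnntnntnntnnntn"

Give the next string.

φ(ntnnntnntnntnnntn) expands symbol-by-symbol to ntn n ntn ntn ntn n ntn ntn n ntn ntn n ntn ntn ntn n ntn; joining the 17 pieces gives the next term.

ntnnntnntnntnnntnntnnntnntnnntnntnntnnntn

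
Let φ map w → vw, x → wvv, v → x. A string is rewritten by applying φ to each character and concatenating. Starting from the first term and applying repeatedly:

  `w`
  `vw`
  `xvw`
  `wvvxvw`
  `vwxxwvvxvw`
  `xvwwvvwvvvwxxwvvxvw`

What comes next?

Rewriting the 19 symbols of xvwwvvwvvvwxxwvvxvw one by one yields wvv x vw vw x x vw x x x vw wvv wvv vw x x wvv x vw; concatenated:

wvvxvwvwxxvwxxxvwwvvwvvvwxxwvvxvw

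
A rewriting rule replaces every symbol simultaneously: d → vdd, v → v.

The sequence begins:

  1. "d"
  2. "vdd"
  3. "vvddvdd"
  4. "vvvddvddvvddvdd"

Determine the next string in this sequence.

Replace each of the 15 characters of vvvddvddvvddvdd in place — v v v vdd vdd v vdd vdd v v vdd vdd v vdd vdd — and concatenate.

vvvvddvddvvddvddvvvddvddvvddvdd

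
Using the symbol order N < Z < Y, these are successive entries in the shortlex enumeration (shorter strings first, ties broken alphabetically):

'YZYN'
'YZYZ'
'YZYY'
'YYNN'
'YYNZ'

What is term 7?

YYZN

Advancing 2 positions from YYNZ through YYNZ → YYNY reaches term 7.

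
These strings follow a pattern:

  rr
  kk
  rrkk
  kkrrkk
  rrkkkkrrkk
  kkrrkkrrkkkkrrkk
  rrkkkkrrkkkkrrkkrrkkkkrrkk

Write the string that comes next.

kkrrkkrrkkkkrrkkrrkkkkrrkkkkrrkkrrkkkkrrkk

From term 3 onward, concatenate the second-to-last term with the last: rr·kk = rrkk, kk·rrkk = kkrrkk, …
So term 8 is kkrrkkrrkkkkrrkk·rrkkkkrrkkkkrrkkrrkkkkrrkk.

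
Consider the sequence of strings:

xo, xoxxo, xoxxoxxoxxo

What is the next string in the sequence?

xoxxoxxoxxoxxoxxoxxoxxo

Each string is two copies of the previous one joined by 'x'.
So the next term is two copies of xoxxoxxoxxo with 'x' between the halves.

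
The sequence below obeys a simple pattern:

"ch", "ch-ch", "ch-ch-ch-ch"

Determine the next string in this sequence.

ch-ch-ch-ch-ch-ch-ch-ch

Every step duplicates the string with '-' between the halves.
One more doubling of ch-ch-ch-ch gives the answer.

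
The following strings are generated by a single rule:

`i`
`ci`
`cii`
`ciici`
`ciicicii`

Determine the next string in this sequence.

From term 3 onward, concatenate the last term with the second-to-last: ci·i = cii, cii·ci = ciici, …
Continuing: ciicicii · ciici gives term 6.

ciiciciiciici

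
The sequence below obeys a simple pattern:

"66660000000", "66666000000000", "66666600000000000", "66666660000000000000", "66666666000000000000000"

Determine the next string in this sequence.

The n-th term is n+1 6's then 2n+1 0's, where the shown terms are n = 3, 4, 5, 6, 7.
Setting n = 8 gives 9, 17 characters in each block.

66666666600000000000000000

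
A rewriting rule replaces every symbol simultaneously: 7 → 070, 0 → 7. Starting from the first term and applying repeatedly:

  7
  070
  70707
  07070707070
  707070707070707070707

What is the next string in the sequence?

Rewriting the 21 symbols of 707070707070707070707 one by one yields 070 7 070 7 070 7 070 7 070 7 070 7 070 7 070 7 070 7 070 7 070; concatenated:

0707070707070707070707070707070707070707070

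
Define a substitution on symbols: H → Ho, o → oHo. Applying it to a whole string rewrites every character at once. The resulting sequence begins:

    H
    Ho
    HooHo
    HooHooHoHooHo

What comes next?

Rewriting the 13 symbols of HooHooHoHooHo one by one yields Ho oHo oHo Ho oHo oHo Ho oHo Ho oHo oHo Ho oHo; concatenated:

HooHooHoHooHooHoHooHoHooHooHoHooHo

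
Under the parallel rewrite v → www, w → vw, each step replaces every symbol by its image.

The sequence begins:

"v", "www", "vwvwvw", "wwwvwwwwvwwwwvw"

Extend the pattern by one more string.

vwvwvwwwwvwvwvwvwwwwvwvwvwvwwwwvw

Applying the rule to each of the 15 symbols of wwwvwwwwvwwwwvw gives the pieces vw vw vw www vw vw vw vw www vw vw vw vw www vw, which concatenate to the answer.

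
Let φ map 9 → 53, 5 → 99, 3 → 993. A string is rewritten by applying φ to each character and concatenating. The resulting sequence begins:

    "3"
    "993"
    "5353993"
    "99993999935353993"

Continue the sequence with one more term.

Replace each of the 17 characters of 99993999935353993 in place — 53 53 53 53 993 53 53 53 53 993 99 993 99 993 53 53 993 — and concatenate.

535353539935353535399399993999935353993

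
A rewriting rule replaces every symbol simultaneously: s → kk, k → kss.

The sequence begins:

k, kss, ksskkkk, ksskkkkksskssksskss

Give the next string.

Rewriting the 19 symbols of ksskkkkksskssksskss one by one yields kss kk kk kss kss kss kss kss kk kk kss kk kk kss kk kk kss kk kk; concatenated:

ksskkkkksskssksskssksskkkkksskkkkksskkkkksskkkk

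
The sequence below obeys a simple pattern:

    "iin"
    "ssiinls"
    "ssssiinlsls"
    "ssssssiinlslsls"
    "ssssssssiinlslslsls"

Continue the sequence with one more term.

Every step adds ss to the front and ls to the end of the previous string.
So the next term is ss·ssssssssiinlslslsls·ls.

ssssssssssiinlslslslsls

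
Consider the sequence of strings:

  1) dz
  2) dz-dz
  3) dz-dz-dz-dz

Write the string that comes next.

Every step duplicates the string with '-' between the halves.
So the next term is two copies of dz-dz-dz-dz with '-' between the halves.

dz-dz-dz-dz-dz-dz-dz-dz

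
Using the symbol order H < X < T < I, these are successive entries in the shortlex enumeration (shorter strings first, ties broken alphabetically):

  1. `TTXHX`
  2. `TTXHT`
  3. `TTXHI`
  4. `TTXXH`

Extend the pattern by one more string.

TTXXX

Treat TTXXH as a base-4 numeral over the given alphabet and add one, carrying through any trailing I's.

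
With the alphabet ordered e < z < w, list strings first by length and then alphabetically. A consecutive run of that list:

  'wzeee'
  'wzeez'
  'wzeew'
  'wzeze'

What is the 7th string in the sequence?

Stepping forward 3 times from wzeze: wzeze → wzezz → wzezw, then the target.

wzewe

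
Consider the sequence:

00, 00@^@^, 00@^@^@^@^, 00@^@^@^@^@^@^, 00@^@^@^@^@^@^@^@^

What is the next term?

00@^@^@^@^@^@^@^@^@^@^

Each term is the previous one with @^@^ appended.
So the next term is 00@^@^@^@^@^@^@^@^·@^@^.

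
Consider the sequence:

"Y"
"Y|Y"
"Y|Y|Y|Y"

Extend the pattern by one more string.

Each string is two copies of the previous one joined by '|'.
Doubling Y|Y|Y|Y with '|' between the halves:

Y|Y|Y|Y|Y|Y|Y|Y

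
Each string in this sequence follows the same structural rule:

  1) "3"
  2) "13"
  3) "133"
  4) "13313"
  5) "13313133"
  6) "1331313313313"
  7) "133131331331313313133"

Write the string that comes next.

From term 3 onward, concatenate the last term with the second-to-last: 13·3 = 133, 133·13 = 13313, …
Continuing: 133131331331313313133 · 1331313313313 gives term 8.

1331313313313133131331331313313313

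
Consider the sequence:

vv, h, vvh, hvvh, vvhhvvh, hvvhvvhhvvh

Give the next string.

vvhhvvhhvvhvvhhvvh

This is a Fibonacci-style word recurrence s(k) = s(k−2)·s(k−1): e.g. vv·h = vvh.
The next term joins vvhhvvh and hvvhvvhhvvh.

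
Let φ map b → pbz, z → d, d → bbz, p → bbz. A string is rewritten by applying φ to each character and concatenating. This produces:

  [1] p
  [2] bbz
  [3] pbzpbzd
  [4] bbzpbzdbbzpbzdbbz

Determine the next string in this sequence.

Replace each of the 17 characters of bbzpbzdbbzpbzdbbz in place — pbz pbz d bbz pbz d bbz pbz pbz d bbz pbz d bbz pbz pbz d — and concatenate.

pbzpbzdbbzpbzdbbzpbzpbzdbbzpbzdbbzpbzpbzd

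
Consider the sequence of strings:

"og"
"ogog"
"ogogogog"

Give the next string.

s(k+1) = s(k)·s(k) — each term doubles the last.
One more doubling of ogogogog gives the answer.

ogogogogogogogog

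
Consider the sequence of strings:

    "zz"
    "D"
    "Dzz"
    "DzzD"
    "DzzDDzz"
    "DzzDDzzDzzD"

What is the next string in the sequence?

DzzDDzzDzzDDzzDDzz

Each term (from the third on) is the previous term followed by the one before it: term 3 = D·zz = Dzz.
So term 7 is DzzDDzzDzzD·DzzDDzz.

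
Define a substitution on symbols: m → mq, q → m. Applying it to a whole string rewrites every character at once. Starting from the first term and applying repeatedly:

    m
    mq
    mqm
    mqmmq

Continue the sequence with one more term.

Expanding mqmmq: m→mq, q→m, m→mq, m→mq, q→m. Concatenated: mq m mq mq m.

mqmmqmqm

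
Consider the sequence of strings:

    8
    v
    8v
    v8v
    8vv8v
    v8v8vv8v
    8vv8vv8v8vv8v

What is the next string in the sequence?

v8v8vv8v8vv8vv8v8vv8v

Each term (from the third on) is the two preceding terms concatenated in order: term 3 = 8·v = 8v.
So term 8 is v8v8vv8v·8vv8vv8v8vv8v.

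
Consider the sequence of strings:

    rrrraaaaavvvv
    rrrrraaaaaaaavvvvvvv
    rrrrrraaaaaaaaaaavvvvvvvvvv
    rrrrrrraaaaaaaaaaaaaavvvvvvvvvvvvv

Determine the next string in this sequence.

rrrrrrrraaaaaaaaaaaaaaaaavvvvvvvvvvvvvvvv

Term n consists of n+3 r's, followed by 3n+2 a's, followed by 3n+1 v's (n = 1, 2, …).
At n = 5 the blocks have lengths 8, 17, 16.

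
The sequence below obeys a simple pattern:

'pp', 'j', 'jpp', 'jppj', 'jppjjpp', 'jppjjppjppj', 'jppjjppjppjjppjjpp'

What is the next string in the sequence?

Each term (from the third on) is the previous term followed by the one before it: term 3 = j·pp = jpp.
So term 8 is jppjjppjppjjppjjpp·jppjjppjppj.

jppjjppjppjjppjjppjppjjppjppj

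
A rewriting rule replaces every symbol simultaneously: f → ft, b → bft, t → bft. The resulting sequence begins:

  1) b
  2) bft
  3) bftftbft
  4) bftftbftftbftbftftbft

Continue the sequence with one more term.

φ(bftftbftftbftbftftbft) expands symbol-by-symbol to bft ft bft ft bft bft ft bft ft bft bft ft bft bft ft bft ft bft bft ft bft; joining the 21 pieces gives the next term.

bftftbftftbftbftftbftftbftbftftbftbftftbftftbftbftftbft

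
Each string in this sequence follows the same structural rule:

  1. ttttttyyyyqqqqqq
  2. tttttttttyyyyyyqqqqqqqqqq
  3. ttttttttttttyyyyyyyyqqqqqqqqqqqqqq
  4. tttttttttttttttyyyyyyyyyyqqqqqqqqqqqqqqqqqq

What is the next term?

Each string has the form t^{3n} y^{2n} q^{4n-2}, where the shown terms are n = 2, 3, 4, 5.
Setting n = 6 gives 18, 12, 22 characters in each block.

ttttttttttttttttttyyyyyyyyyyyyqqqqqqqqqqqqqqqqqqqqqq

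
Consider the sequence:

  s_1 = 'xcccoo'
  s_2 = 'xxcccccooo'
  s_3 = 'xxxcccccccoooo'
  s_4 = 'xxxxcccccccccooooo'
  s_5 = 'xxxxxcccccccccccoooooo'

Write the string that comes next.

xxxxxxcccccccccccccooooooo

Each string has the form x^{n} c^{2n+1} o^{n+1} (n = 1, 2, …).
Setting n = 6 gives 6, 13, 7 characters in each block.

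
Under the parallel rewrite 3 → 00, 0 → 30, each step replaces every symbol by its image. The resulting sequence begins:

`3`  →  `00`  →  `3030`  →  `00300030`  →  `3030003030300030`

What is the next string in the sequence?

φ(3030003030300030) expands symbol-by-symbol to 00 30 00 30 30 30 00 30 00 30 00 30 30 30 00 30; joining the 16 pieces gives the next term.

00300030303000300030003030300030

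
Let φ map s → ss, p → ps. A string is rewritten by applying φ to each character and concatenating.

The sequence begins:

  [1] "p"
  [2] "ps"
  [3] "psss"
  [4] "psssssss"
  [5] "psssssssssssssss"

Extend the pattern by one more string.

Rewriting the 16 symbols of psssssssssssssss one by one yields ps ss ss ss ss ss ss ss ss ss ss ss ss ss ss ss; concatenated:

psssssssssssssssssssssssssssssss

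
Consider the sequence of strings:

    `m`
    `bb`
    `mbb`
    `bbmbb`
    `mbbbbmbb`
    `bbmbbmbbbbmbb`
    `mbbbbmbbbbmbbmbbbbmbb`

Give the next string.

bbmbbmbbbbmbbmbbbbmbbbbmbbmbbbbmbb

This is a Fibonacci-style word recurrence s(k) = s(k−2)·s(k−1): e.g. m·bb = mbb.
The next term joins bbmbbmbbbbmbb and mbbbbmbbbbmbbmbbbbmbb.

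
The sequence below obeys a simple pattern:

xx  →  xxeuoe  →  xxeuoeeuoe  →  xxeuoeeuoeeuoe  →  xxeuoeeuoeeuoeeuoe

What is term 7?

xxeuoeeuoeeuoeeuoeeuoeeuoe

Each term is the previous one with euoe appended.
From xxeuoeeuoeeuoeeuoe, 2 further steps: xxeuoeeuoeeuoeeuoe → xxeuoeeuoeeuoeeuoeeuoe → (answer).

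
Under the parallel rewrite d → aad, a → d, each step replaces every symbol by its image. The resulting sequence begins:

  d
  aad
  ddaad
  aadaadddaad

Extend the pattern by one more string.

ddaadddaadaadaadddaad

Apply φ to aadaadddaad symbol by symbol: a→d, a→d, d→aad, a→d, a→d, d→aad, d→aad, d→aad, a→d, a→d, d→aad; joined: d d aad d d aad aad aad d d aad.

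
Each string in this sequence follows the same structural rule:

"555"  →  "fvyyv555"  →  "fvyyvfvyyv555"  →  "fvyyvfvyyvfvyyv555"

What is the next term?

Every step adds fvyyv at the front: s(k+1) = fvyyv·s(k).
One more step from fvyyvfvyyvfvyyv555 gives the answer.

fvyyvfvyyvfvyyvfvyyv555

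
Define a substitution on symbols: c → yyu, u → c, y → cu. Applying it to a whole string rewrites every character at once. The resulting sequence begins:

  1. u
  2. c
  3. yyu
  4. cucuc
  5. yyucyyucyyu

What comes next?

Rewriting each symbol of yyucyyucyyu: y→cu, y→cu, u→c, c→yyu, y→cu, y→cu, u→c, c→yyu, y→cu, y→cu, u→c, which concatenates to cu cu c yyu cu cu c yyu cu cu c.

cucucyyucucucyyucucuc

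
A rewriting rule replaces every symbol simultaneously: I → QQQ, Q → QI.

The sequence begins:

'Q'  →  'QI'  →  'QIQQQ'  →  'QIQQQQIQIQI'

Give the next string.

QIQQQQIQIQIQIQQQQIQQQQIQQQ

Expanding QIQQQQIQIQI: Q→QI, I→QQQ, Q→QI, Q→QI, Q→QI, Q→QI, I→QQQ, Q→QI, I→QQQ, Q→QI, I→QQQ. Concatenated: QI QQQ QI QI QI QI QQQ QI QQQ QI QQQ.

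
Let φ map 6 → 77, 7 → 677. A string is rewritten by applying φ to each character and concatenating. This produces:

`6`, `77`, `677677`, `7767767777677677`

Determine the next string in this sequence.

Rewriting the 16 symbols of 7767767777677677 one by one yields 677 677 77 677 677 77 677 677 677 677 77 677 677 77 677 677; concatenated:

67767777677677776776776776777767767777677677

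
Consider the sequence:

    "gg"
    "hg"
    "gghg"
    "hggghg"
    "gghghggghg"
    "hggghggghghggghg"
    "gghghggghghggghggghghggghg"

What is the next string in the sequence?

hggghggghghggghggghghggghghggghggghghggghg

Each term (from the third on) is the two preceding terms concatenated in order: term 3 = gg·hg = gghg.
So term 8 is hggghggghghggghg·gghghggghghggghggghghggghg.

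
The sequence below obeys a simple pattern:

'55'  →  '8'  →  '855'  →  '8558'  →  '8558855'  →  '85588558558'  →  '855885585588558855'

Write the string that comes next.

This is a Fibonacci-style word recurrence s(k) = s(k−1)·s(k−2): e.g. 8·55 = 855.
Continuing: 855885585588558855 · 85588558558 gives term 8.

85588558558855885585588558558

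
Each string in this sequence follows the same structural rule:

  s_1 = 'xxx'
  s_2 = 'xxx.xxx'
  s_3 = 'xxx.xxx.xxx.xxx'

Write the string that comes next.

Every step duplicates the string with '.' between the halves.
Doubling xxx.xxx.xxx.xxx with '.' between the halves:

xxx.xxx.xxx.xxx.xxx.xxx.xxx.xxx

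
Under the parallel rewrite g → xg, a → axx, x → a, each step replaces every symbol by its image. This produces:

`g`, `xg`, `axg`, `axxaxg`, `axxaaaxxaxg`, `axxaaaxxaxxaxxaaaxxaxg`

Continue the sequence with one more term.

Applying the rule to each of the 22 symbols of axxaaaxxaxxaxxaaaxxaxg gives the pieces axx a a axx axx axx a a axx a a axx a a axx axx axx a a axx a xg, which concatenate to the answer.

axxaaaxxaxxaxxaaaxxaaaxxaaaxxaxxaxxaaaxxaxg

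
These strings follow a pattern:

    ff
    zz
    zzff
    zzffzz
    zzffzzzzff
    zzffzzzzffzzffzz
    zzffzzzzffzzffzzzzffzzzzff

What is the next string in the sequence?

This is a Fibonacci-style word recurrence s(k) = s(k−1)·s(k−2): e.g. zz·ff = zzff.
So term 8 is zzffzzzzffzzffzzzzffzzzzff·zzffzzzzffzzffzz.

zzffzzzzffzzffzzzzffzzzzffzzffzzzzffzzffzz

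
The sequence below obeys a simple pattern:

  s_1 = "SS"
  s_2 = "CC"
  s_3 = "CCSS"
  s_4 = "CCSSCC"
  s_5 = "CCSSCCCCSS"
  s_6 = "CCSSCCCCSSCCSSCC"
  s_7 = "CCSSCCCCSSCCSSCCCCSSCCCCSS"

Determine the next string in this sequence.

Each term (from the third on) is the previous term followed by the one before it: term 3 = CC·SS = CCSS.
So term 8 is CCSSCCCCSSCCSSCCCCSSCCCCSS·CCSSCCCCSSCCSSCC.

CCSSCCCCSSCCSSCCCCSSCCCCSSCCSSCCCCSSCCSSCC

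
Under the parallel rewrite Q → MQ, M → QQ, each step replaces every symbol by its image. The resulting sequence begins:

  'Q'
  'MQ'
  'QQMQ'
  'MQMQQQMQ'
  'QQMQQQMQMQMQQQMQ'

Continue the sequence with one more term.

Replace each of the 16 characters of QQMQQQMQMQMQQQMQ in place — MQ MQ QQ MQ MQ MQ QQ MQ QQ MQ QQ MQ MQ MQ QQ MQ — and concatenate.

MQMQQQMQMQMQQQMQQQMQQQMQMQMQQQMQ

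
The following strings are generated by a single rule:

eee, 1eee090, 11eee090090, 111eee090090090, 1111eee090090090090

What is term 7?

111111eee090090090090090090

Each term wraps the previous one in 1 on the left and 090 on the right.
From 1111eee090090090090, 2 further steps: 1111eee090090090090 → 11111eee090090090090090 → (answer).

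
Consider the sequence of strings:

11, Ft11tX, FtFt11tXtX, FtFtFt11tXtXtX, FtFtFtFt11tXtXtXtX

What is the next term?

Every step adds Ft to the front and tX to the end of the previous string.
Applying this once more to FtFtFtFt11tXtXtXtX:

FtFtFtFtFt11tXtXtXtXtX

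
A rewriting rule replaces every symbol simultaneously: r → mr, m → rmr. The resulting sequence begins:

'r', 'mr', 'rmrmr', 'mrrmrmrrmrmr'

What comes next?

Apply φ to mrrmrmrrmrmr symbol by symbol: m→rmr, r→mr, r→mr, m→rmr, r→mr, m→rmr, r→mr, r→mr, m→rmr, r→mr, m→rmr, r→mr; joined: rmr mr mr rmr mr rmr mr mr rmr mr rmr mr.

rmrmrmrrmrmrrmrmrmrrmrmrrmrmr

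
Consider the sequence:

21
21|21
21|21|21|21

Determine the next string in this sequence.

Each string is two copies of the previous one joined by '|'.
Doubling 21|21|21|21 with '|' between the halves:

21|21|21|21|21|21|21|21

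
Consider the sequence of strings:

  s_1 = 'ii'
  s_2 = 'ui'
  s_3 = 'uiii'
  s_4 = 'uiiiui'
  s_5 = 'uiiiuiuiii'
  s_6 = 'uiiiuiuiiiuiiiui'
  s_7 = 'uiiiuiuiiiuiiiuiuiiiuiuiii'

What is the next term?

Each term (from the third on) is the previous term followed by the one before it: term 3 = ui·ii = uiii.
Continuing: uiiiuiuiiiuiiiuiuiiiuiuiii · uiiiuiuiiiuiiiui gives term 8.

uiiiuiuiiiuiiiuiuiiiuiuiiiuiiiuiuiiiuiiiui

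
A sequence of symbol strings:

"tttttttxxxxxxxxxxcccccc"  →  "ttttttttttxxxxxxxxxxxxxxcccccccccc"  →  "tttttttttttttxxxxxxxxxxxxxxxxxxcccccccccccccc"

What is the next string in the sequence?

Term n consists of 3n+1 t's, followed by 4n+2 x's, followed by 4n-2 c's, where the shown terms are n = 2, 3, 4.
For the next term, n = 5, so the run lengths are 16, 22, 18.

ttttttttttttttttxxxxxxxxxxxxxxxxxxxxxxcccccccccccccccccc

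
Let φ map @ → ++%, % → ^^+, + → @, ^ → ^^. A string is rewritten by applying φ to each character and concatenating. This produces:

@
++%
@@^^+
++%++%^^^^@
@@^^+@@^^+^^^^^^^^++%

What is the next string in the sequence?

φ(@@^^+@@^^+^^^^^^^^++%) expands symbol-by-symbol to ++% ++% ^^ ^^ @ ++% ++% ^^ ^^ @ ^^ ^^ ^^ ^^ ^^ ^^ ^^ ^^ @ @ ^^+; joining the 21 pieces gives the next term.

++%++%^^^^@++%++%^^^^@^^^^^^^^^^^^^^^^@@^^+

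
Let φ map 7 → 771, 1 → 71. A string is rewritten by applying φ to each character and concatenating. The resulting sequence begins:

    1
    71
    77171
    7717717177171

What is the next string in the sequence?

φ(7717717177171) expands symbol-by-symbol to 771 771 71 771 771 71 771 71 771 771 71 771 71; joining the 13 pieces gives the next term.

7717717177177171771717717717177171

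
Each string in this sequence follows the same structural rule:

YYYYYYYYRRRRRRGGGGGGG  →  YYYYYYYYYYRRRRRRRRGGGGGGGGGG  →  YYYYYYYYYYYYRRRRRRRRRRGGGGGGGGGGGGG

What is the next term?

The n-th term is 2n+2 Y's then 2n R's then 3n-2 G's, where the shown terms are n = 3, 4, 5.
Setting n = 6 gives 14, 12, 16 characters in each block.

YYYYYYYYYYYYYYRRRRRRRRRRRRGGGGGGGGGGGGGGGG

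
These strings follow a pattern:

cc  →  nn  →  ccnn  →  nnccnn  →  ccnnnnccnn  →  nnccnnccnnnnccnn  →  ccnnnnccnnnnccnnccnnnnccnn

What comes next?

nnccnnccnnnnccnnccnnnnccnnnnccnnccnnnnccnn

Each term (from the third on) is the two preceding terms concatenated in order: term 3 = cc·nn = ccnn.
The next term joins nnccnnccnnnnccnn and ccnnnnccnnnnccnnccnnnnccnn.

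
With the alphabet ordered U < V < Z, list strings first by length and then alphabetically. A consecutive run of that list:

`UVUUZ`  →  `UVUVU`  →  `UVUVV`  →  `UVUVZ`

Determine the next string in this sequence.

UVUZU

The successor of UVUVZ increments the rightmost position that isn't already Z and resets every position after it to U.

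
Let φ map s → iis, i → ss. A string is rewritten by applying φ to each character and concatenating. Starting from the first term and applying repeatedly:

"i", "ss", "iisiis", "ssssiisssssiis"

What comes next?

iisiisiisiisssssiisiisiisiisiisssssiis

Replace each of the 14 characters of ssssiisssssiis in place — iis iis iis iis ss ss iis iis iis iis iis ss ss iis — and concatenate.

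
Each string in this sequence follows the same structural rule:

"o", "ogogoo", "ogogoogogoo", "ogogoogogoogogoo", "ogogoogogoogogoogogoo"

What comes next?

The strings grow by a fixed suffix gogoo each time.
Applying this once more to ogogoogogoogogoogogoo:

ogogoogogoogogoogogoogogoo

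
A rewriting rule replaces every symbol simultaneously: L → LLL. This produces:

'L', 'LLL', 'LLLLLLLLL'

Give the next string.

LLLLLLLLLLLLLLLLLLLLLLLLLLL

Rewriting each symbol of LLLLLLLLL: L→LLL, L→LLL, L→LLL, L→LLL, L→LLL, L→LLL, L→LLL, L→LLL, L→LLL, which concatenates to LLL LLL LLL LLL LLL LLL LLL LLL LLL.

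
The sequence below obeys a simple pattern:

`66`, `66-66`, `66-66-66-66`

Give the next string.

s(k+1) = s(k)·-·s(k) — each term doubles the last with '-' between the halves.
Doubling 66-66-66-66 with '-' between the halves:

66-66-66-66-66-66-66-66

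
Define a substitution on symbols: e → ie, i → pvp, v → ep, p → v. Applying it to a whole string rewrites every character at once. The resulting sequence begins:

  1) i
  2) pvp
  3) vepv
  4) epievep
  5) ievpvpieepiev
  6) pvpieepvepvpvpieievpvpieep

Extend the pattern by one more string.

vepvpvpieievepievepvepvpvpiepvpieepvepvpvpieiev

Replace each of the 26 characters of pvpieepvepvpvpieievpvpieep in place — v ep v pvp ie ie v ep ie v ep v ep v pvp ie pvp ie ep v ep v pvp ie ie v — and concatenate.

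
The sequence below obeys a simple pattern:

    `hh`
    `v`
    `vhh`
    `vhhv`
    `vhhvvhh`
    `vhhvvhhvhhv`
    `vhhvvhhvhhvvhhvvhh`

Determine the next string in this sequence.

This is a Fibonacci-style word recurrence s(k) = s(k−1)·s(k−2): e.g. v·hh = vhh.
The next term joins vhhvvhhvhhvvhhvvhh and vhhvvhhvhhv.

vhhvvhhvhhvvhhvvhhvhhvvhhvhhv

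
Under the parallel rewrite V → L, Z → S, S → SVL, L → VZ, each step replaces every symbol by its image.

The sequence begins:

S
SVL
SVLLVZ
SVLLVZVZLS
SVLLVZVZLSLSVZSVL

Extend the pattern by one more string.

φ(SVLLVZVZLSLSVZSVL) expands symbol-by-symbol to SVL L VZ VZ L S L S VZ SVL VZ SVL L S SVL L VZ; joining the 17 pieces gives the next term.

SVLLVZVZLSLSVZSVLVZSVLLSSVLLVZ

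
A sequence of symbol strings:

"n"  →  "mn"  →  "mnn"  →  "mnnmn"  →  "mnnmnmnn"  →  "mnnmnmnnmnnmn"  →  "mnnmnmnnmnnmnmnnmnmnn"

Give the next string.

mnnmnmnnmnnmnmnnmnmnnmnnmnmnnmnnmn

This is a Fibonacci-style word recurrence s(k) = s(k−1)·s(k−2): e.g. mn·n = mnn.
So term 8 is mnnmnmnnmnnmnmnnmnmnn·mnnmnmnnmnnmn.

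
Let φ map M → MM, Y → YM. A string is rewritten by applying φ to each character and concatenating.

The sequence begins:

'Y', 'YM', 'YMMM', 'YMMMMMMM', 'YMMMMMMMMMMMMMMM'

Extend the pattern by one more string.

Rewriting the 16 symbols of YMMMMMMMMMMMMMMM one by one yields YM MM MM MM MM MM MM MM MM MM MM MM MM MM MM MM; concatenated:

YMMMMMMMMMMMMMMMMMMMMMMMMMMMMMMM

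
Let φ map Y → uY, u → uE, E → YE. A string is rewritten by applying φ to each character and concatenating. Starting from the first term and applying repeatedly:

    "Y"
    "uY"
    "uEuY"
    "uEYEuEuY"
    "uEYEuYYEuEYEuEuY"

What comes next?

Applying the rule to each of the 16 symbols of uEYEuYYEuEYEuEuY gives the pieces uE YE uY YE uE uY uY YE uE YE uY YE uE YE uE uY, which concatenate to the answer.

uEYEuYYEuEuYuYYEuEYEuYYEuEYEuEuY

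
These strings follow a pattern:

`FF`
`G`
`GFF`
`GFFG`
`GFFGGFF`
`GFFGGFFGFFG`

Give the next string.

GFFGGFFGFFGGFFGGFF

This is a Fibonacci-style word recurrence s(k) = s(k−1)·s(k−2): e.g. G·FF = GFF.
Continuing: GFFGGFFGFFG · GFFGGFF gives term 7.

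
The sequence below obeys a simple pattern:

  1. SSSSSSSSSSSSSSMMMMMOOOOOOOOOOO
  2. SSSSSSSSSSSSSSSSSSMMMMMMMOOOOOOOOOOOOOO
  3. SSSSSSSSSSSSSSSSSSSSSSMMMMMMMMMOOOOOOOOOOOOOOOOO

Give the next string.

SSSSSSSSSSSSSSSSSSSSSSSSSSMMMMMMMMMMMOOOOOOOOOOOOOOOOOOOO

Each string has the form S^{4n+2} M^{2n-1} O^{3n+2}, where the shown terms are n = 3, 4, 5.
Setting n = 6 gives 26, 11, 20 characters in each block.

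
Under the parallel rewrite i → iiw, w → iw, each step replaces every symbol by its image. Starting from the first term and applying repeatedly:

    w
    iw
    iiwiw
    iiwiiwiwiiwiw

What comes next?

Replace each of the 13 characters of iiwiiwiwiiwiw in place — iiw iiw iw iiw iiw iw iiw iw iiw iiw iw iiw iw — and concatenate.

iiwiiwiwiiwiiwiwiiwiwiiwiiwiwiiwiw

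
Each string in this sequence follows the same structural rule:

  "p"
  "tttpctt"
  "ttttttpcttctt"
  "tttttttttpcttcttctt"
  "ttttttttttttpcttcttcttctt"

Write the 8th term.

tttttttttttttttttttttpcttcttcttcttcttcttctt

Every step adds ttt to the front and ctt to the end of the previous string.
From ttttttttttttpcttcttcttctt, 3 further steps: ttttttttttttpcttcttcttctt → tttttttttttttttpcttcttcttcttctt → ttttttttttttttttttpcttcttcttcttcttctt → (answer).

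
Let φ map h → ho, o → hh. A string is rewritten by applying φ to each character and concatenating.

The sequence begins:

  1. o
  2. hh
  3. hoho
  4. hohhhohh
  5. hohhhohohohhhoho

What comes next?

hohhhohohohhhohhhohhhohohohhhohh

Replace each of the 16 characters of hohhhohohohhhoho in place — ho hh ho ho ho hh ho hh ho hh ho ho ho hh ho hh — and concatenate.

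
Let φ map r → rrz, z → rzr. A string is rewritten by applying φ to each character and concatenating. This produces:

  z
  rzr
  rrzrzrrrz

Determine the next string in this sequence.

Apply φ to rrzrzrrrz symbol by symbol: r→rrz, r→rrz, z→rzr, r→rrz, z→rzr, r→rrz, r→rrz, r→rrz, z→rzr; joined: rrz rrz rzr rrz rzr rrz rrz rrz rzr.

rrzrrzrzrrrzrzrrrzrrzrrzrzr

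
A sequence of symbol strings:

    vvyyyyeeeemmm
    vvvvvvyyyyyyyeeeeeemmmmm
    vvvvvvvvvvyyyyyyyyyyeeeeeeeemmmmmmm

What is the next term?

Reading off run lengths: v runs 2, 6, 10; y runs 4, 7, 10; e runs 4, 6, 8; m runs 3, 5, 7 — each is linear in n (n = 1, 2, …).
At n = 4 the blocks have lengths 14, 13, 10, 9.

vvvvvvvvvvvvvvyyyyyyyyyyyyyeeeeeeeeeemmmmmmmmm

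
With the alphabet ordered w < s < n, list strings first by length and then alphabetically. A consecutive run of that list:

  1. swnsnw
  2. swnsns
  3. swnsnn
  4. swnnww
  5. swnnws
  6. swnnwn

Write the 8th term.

swnnss

Continuing the enumeration 2 steps past swnnwn: swnnwn → swnnsw → (answer).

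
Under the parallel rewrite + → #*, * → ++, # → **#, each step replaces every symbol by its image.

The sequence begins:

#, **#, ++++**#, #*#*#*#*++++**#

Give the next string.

φ(#*#*#*#*++++**#) expands symbol-by-symbol to **# ++ **# ++ **# ++ **# ++ #* #* #* #* ++ ++ **#; joining the 15 pieces gives the next term.

**#++**#++**#++**#++#*#*#*#*++++**#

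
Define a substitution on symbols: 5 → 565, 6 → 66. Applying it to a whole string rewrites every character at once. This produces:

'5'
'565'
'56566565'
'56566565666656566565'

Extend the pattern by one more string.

565665656666565665656666666656566565666656566565

Applying the rule to each of the 20 symbols of 56566565666656566565 gives the pieces 565 66 565 66 66 565 66 565 66 66 66 66 565 66 565 66 66 565 66 565, which concatenate to the answer.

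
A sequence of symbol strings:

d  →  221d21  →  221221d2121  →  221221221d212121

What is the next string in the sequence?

Each term wraps the previous one in 221 on the left and 21 on the right.
Applying this once more to 221221221d212121:

221221221221d21212121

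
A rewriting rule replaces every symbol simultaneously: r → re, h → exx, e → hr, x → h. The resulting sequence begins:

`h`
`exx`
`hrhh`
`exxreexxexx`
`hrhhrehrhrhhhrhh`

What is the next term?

exxreexxexxrehrexxreexxreexxexxexxreexxexx

φ(hrhhrehrhrhhhrhh) expands symbol-by-symbol to exx re exx exx re hr exx re exx re exx exx exx re exx exx; joining the 16 pieces gives the next term.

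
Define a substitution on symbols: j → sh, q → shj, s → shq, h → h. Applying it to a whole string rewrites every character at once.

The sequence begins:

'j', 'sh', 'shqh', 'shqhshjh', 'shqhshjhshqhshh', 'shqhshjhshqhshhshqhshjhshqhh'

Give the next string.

φ(shqhshjhshqhshhshqhshjhshqhh) expands symbol-by-symbol to shq h shj h shq h sh h shq h shj h shq h h shq h shj h shq h sh h shq h shj h h; joining the 28 pieces gives the next term.

shqhshjhshqhshhshqhshjhshqhhshqhshjhshqhshhshqhshjhh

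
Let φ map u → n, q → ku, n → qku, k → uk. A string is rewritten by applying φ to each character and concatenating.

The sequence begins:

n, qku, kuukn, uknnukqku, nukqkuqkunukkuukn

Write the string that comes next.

qkunukkuuknkuuknqkunukuknnukqku

Applying the rule to each of the 17 symbols of nukqkuqkunukkuukn gives the pieces qku n uk ku uk n ku uk n qku n uk uk n n uk qku, which concatenate to the answer.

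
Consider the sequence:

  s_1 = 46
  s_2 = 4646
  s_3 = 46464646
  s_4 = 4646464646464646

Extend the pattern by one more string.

s(k+1) = s(k)·s(k) — each term doubles the last.
Doubling 4646464646464646:

46464646464646464646464646464646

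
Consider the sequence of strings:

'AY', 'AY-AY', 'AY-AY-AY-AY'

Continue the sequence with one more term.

AY-AY-AY-AY-AY-AY-AY-AY

Every step duplicates the string with '-' between the halves.
So the next term is two copies of AY-AY-AY-AY with '-' between the halves.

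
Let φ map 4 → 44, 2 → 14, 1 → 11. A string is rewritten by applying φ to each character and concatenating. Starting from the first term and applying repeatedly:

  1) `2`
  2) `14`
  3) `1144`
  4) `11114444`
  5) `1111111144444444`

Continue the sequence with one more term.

11111111111111114444444444444444

φ(1111111144444444) expands symbol-by-symbol to 11 11 11 11 11 11 11 11 44 44 44 44 44 44 44 44; joining the 16 pieces gives the next term.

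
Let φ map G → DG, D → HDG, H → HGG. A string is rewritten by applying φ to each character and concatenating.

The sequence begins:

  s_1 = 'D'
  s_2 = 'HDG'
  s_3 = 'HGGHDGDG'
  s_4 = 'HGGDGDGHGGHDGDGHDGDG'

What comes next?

HGGDGDGHDGDGHDGDGHGGDGDGHGGHDGDGHDGDGHGGHDGDGHDGDG

Replace each of the 20 characters of HGGDGDGHGGHDGDGHDGDG in place — HGG DG DG HDG DG HDG DG HGG DG DG HGG HDG DG HDG DG HGG HDG DG HDG DG — and concatenate.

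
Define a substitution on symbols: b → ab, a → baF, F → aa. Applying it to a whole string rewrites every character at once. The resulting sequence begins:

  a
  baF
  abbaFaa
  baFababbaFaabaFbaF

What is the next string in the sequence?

Applying the rule to each of the 18 symbols of baFababbaFaabaFbaF gives the pieces ab baF aa baF ab baF ab ab baF aa baF baF ab baF aa ab baF aa, which concatenate to the answer.

abbaFaabaFabbaFababbaFaabaFbaFabbaFaaabbaFaa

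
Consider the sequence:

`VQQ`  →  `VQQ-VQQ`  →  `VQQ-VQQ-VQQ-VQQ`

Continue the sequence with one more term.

VQQ-VQQ-VQQ-VQQ-VQQ-VQQ-VQQ-VQQ

Every step duplicates the string with '-' between the halves.
So the next term is two copies of VQQ-VQQ-VQQ-VQQ with '-' between the halves.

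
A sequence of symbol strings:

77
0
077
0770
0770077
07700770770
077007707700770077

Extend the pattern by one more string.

07700770770077007707700770770

This is a Fibonacci-style word recurrence s(k) = s(k−1)·s(k−2): e.g. 0·77 = 077.
Continuing: 077007707700770077 · 07700770770 gives term 8.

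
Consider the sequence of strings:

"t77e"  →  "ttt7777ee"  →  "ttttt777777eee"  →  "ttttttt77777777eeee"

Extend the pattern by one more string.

Term n consists of 2n-1 t's, followed by 2n 7's, followed by n e's (n = 1, 2, …).
Setting n = 5 gives 9, 10, 5 characters in each block.

ttttttttt7777777777eeeee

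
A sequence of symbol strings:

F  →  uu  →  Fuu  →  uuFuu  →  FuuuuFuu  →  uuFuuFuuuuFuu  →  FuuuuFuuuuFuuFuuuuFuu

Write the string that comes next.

uuFuuFuuuuFuuFuuuuFuuuuFuuFuuuuFuu

From term 3 onward, concatenate the second-to-last term with the last: F·uu = Fuu, uu·Fuu = uuFuu, …
The next term joins uuFuuFuuuuFuu and FuuuuFuuuuFuuFuuuuFuu.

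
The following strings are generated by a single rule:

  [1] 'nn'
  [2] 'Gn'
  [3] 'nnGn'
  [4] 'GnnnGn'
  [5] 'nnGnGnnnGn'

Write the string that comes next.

GnnnGnnnGnGnnnGn

This is a Fibonacci-style word recurrence s(k) = s(k−2)·s(k−1): e.g. nn·Gn = nnGn.
The next term joins GnnnGn and nnGnGnnnGn.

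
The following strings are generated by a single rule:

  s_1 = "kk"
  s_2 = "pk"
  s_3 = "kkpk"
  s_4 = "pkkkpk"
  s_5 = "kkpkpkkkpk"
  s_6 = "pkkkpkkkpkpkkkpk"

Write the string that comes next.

From term 3 onward, concatenate the second-to-last term with the last: kk·pk = kkpk, pk·kkpk = pkkkpk, …
The next term joins kkpkpkkkpk and pkkkpkkkpkpkkkpk.

kkpkpkkkpkpkkkpkkkpkpkkkpk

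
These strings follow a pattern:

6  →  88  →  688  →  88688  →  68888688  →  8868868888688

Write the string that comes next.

688886888868868888688

Each term (from the third on) is the two preceding terms concatenated in order: term 3 = 6·88 = 688.
So term 7 is 68888688·8868868888688.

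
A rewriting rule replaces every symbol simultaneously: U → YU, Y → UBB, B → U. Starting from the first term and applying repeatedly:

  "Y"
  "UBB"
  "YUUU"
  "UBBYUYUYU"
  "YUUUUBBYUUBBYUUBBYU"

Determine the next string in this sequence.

Rewriting the 19 symbols of YUUUUBBYUUBBYUUBBYU one by one yields UBB YU YU YU YU U U UBB YU YU U U UBB YU YU U U UBB YU; concatenated:

UBBYUYUYUYUUUUBBYUYUUUUBBYUYUUUUBBYU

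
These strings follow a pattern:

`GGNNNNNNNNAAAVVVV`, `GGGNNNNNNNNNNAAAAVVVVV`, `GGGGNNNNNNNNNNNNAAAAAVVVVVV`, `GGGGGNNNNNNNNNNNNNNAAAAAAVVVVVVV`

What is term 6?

The n-th term is n-1 G's then 2n+2 N's then n A's then n+1 V's, where the shown terms are n = 3, 4, 5, 6.
For term 6, n = 8, so the run lengths are 7, 18, 8, 9.

GGGGGGGNNNNNNNNNNNNNNNNNNAAAAAAAAVVVVVVVVV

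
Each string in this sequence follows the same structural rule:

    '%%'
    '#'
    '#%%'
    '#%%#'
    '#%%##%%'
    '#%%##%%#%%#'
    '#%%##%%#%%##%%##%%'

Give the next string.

Each term (from the third on) is the previous term followed by the one before it: term 3 = #·%% = #%%.
So term 8 is #%%##%%#%%##%%##%%·#%%##%%#%%#.

#%%##%%#%%##%%##%%#%%##%%#%%#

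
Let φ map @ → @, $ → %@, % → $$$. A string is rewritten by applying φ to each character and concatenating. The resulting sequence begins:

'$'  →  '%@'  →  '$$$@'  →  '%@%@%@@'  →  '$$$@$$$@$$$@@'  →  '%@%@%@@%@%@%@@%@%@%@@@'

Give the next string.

Rewriting the 22 symbols of %@%@%@@%@%@%@@%@%@%@@@ one by one yields $$$ @ $$$ @ $$$ @ @ $$$ @ $$$ @ $$$ @ @ $$$ @ $$$ @ $$$ @ @ @; concatenated:

$$$@$$$@$$$@@$$$@$$$@$$$@@$$$@$$$@$$$@@@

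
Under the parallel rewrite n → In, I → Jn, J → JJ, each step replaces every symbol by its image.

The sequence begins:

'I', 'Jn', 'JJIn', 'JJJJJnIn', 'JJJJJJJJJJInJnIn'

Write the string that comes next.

JJJJJJJJJJJJJJJJJJJJJnInJJInJnIn

Replace each of the 16 characters of JJJJJJJJJJInJnIn in place — JJ JJ JJ JJ JJ JJ JJ JJ JJ JJ Jn In JJ In Jn In — and concatenate.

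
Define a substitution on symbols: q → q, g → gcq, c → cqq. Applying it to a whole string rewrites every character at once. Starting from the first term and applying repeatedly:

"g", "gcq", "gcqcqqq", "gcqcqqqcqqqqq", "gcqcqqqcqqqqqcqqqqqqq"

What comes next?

gcqcqqqcqqqqqcqqqqqqqcqqqqqqqqq

Replace each of the 21 characters of gcqcqqqcqqqqqcqqqqqqq in place — gcq cqq q cqq q q q cqq q q q q q cqq q q q q q q q — and concatenate.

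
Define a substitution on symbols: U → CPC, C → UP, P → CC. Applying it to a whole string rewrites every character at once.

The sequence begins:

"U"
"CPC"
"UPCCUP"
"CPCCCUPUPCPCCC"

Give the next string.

Rewriting the 14 symbols of CPCCCUPUPCPCCC one by one yields UP CC UP UP UP CPC CC CPC CC UP CC UP UP UP; concatenated:

UPCCUPUPUPCPCCCCPCCCUPCCUPUPUP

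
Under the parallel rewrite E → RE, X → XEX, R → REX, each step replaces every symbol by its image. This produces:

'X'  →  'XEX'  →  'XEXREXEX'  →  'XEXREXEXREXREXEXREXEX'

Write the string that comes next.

XEXREXEXREXREXEXREXEXREXREXEXREXREXEXREXEXREXREXEXREXEX

Replace each of the 21 characters of XEXREXEXREXREXEXREXEX in place — XEX RE XEX REX RE XEX RE XEX REX RE XEX REX RE XEX RE XEX REX RE XEX RE XEX — and concatenate.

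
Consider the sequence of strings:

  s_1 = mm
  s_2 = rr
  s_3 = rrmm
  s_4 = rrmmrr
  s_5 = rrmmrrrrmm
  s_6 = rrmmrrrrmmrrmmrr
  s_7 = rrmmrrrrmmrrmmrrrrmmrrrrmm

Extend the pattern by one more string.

rrmmrrrrmmrrmmrrrrmmrrrrmmrrmmrrrrmmrrmmrr

From term 3 onward, concatenate the last term with the second-to-last: rr·mm = rrmm, rrmm·rr = rrmmrr, …
Continuing: rrmmrrrrmmrrmmrrrrmmrrrrmm · rrmmrrrrmmrrmmrr gives term 8.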